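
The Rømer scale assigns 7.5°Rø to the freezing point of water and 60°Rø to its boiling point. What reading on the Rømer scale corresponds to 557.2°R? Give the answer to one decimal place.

26.6°Rø

First in Celsius: (557.2 - 491.67) × 5/9 = 36.4056°C.
Linearly onto the Rømer scale: 7.5 + (36.4056 / 100) × (60 - 7.5) = 26.6°Rø.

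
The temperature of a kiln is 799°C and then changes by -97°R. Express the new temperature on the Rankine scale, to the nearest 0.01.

1832.87°R

The 97°R change is an interval, so only the factor 5/9 applies: -97 × 5/9 = -53.8889°C.
Final Celsius temperature: 799.0000 - 53.8889 = 745.1111°C.
In Rankine: 745.1111 × 1.8 + 491.67 = 1832.87°R.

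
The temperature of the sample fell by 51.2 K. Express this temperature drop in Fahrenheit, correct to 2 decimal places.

For a temperature interval the offset drops out; only the factor 1.8 applies.
51.2 × 1.8 = 92.16.

92.16°F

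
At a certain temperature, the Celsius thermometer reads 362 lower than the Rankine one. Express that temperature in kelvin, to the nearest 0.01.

Let x be the Rankine reading; then the Celsius reading is 5/9·x - 273.15.
(5/9·x - 273.15) - x = -362  ⇒  (-4/9)·x = -88.85  ⇒  x = 199.9125°R.
In Celsius: (199.9125 - 491.67) × 5/9 = -162.0875°C.
In kelvin: -162.0875 + 273.15 = 111.06 K.

111.06 K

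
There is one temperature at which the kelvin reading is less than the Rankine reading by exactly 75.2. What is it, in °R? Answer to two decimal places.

Let R be the Rankine reading. The kelvin reading is K = 5/9·R.
Require K - R = -75.2: (-4/9)·R = -75.2.
R = (-75.2) / (-4/9) = 169.20.

169.20°R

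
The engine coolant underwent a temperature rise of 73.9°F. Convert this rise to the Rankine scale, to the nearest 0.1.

Fahrenheit and Rankine degrees are the same size, so the interval is unchanged: 73.9.

73.9°R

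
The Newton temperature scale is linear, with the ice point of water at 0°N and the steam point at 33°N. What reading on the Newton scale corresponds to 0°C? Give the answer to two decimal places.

0.00°N

Linearly onto the Newton scale: 0 + (0.0000 / 100) × (33 - 0) = 0.00°N.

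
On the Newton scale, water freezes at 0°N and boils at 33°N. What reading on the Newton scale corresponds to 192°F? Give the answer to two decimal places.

First in Celsius: (192 - 32) × 5/9 = 88.8889°C.
Linearly onto the Newton scale: 0 + (88.8889 / 100) × (33 - 0) = 29.33°N.

29.33°N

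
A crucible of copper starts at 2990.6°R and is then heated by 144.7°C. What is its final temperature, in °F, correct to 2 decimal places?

2791.39°F

Initial temperature in Celsius: (2990.6 - 491.67) × 5/9 = 1388.2944°C.
Final Celsius temperature: 1388.2944 + 144.7000 = 1532.9944°C.
In Fahrenheit: 1532.9944 × 1.8 + 32 = 2791.39°F.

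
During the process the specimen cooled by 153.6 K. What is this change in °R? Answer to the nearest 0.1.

276.5°R

For a temperature interval the offset drops out; only the factor 1.8 applies.
153.6 × 1.8 = 276.5.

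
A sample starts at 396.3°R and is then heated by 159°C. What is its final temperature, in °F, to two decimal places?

222.83°F

Initial temperature in Celsius: (396.3 - 491.67) × 5/9 = -52.9833°C.
Final Celsius temperature: -52.9833 + 159.0000 = 106.0167°C.
In Fahrenheit: 106.0167 × 1.8 + 32 = 222.83°F.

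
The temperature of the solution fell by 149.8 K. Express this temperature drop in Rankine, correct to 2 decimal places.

Only the scale ratio 1.8 matters for a change in temperature.
149.8 × 1.8 = 269.64.

269.64°R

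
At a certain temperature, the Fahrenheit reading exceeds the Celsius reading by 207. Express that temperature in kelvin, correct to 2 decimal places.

491.90 K

Let x be the Celsius reading; then the Fahrenheit reading is 1.8·x + 32.
(1.8·x + 32) - x = 207  ⇒  (0.8)·x = 175  ⇒  x = 218.7500°C.
In kelvin: 218.7500 + 273.15 = 491.90 K.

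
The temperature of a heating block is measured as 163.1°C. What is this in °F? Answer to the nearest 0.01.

In Fahrenheit: 163.1000 × 1.8 + 32 = 325.58°F.

325.58°F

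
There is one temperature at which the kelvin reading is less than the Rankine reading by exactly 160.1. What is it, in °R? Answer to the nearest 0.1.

360.2°R

Let R be the Rankine reading. The kelvin reading is K = 5/9·R.
Require K - R = -160.1: (-4/9)·R = -160.1.
R = (-160.1) / (-4/9) = 360.2.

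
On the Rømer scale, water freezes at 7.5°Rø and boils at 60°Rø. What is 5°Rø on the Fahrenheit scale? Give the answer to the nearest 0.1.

Linear interpolation between the fixed points: C = (5 - 7.5) × 100 / (60 - 7.5) = -4.7619°C.
Then -4.7619 × 1.8 + 32 = 23.4°F.

23.4°F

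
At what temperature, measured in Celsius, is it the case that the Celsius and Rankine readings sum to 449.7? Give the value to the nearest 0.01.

Let C be the Celsius reading. The Rankine reading is R = 1.8·C + 491.67.
Require C + R = 449.7: (2.8)·C + 491.67 = 449.7.
C = (449.7 - 491.67) / (2.8) = -14.99.

-14.99°C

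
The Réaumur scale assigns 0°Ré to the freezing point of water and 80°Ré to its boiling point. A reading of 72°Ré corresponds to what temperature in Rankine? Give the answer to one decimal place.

Linear interpolation between the fixed points: C = (72 - 0) × 100 / (80 - 0) = 90.0000°C.
Then 90.0000 × 1.8 + 491.67 = 653.7°R.

653.7°R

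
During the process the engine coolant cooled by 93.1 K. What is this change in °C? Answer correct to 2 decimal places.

93.10°C

Kelvin and Celsius degrees are the same size, so the interval is unchanged: 93.10.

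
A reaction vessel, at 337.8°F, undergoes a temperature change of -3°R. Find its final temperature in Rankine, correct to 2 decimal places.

794.47°R

Initial temperature in Celsius: (337.8 - 32) × 5/9 = 169.8889°C.
The 3°R change is an interval, so only the factor 5/9 applies: -3 × 5/9 = -1.6667°C.
Final Celsius temperature: 169.8889 - 1.6667 = 168.2222°C.
In Rankine: 168.2222 × 1.8 + 491.67 = 794.47°R.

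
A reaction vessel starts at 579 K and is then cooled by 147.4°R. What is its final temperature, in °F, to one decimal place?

435.1°F

Initial temperature in Celsius: 579 - 273.15 = 305.8500°C.
The 147.4°R change is an interval, so only the factor 5/9 applies: -147.4 × 5/9 = -81.8889°C.
Final Celsius temperature: 305.8500 - 81.8889 = 223.9611°C.
In Fahrenheit: 223.9611 × 1.8 + 32 = 435.1°F.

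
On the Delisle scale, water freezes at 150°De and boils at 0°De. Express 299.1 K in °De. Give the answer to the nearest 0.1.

First in Celsius: 299.1 - 273.15 = 25.9500°C.
Linearly onto the Delisle scale: 150 + (25.9500 / 100) × (0 - 150) = 111.1°De.

111.1°De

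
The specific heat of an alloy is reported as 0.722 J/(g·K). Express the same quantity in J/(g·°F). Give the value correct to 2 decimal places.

Since only a temperature interval is involved, the additive offset between the scales drops out.
A change of 1°F is a change of 5/9 K, so per °F the value is 0.722 × 5/9 = 0.40.

0.40 J/(g·°F)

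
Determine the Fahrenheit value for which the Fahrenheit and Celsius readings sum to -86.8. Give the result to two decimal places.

-44.37°F

Let F be the Fahrenheit reading. The Celsius reading is C = 5/9·F - 17.7778.
Require F + C = -86.8: (14/9)·F - 17.7778 = -86.8.
F = (-86.8 + 17.7778) / (14/9) = -44.37.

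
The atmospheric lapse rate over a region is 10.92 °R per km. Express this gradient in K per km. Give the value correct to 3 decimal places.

Since only a temperature interval is involved, the additive offset between the scales drops out.
A change of 1°R is a change of 5/9 K, so 10.92 × 5/9 = 6.067.

6.067 K/km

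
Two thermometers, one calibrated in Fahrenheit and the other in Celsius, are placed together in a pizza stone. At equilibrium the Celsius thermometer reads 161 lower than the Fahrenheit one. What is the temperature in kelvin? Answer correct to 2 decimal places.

Let x be the Fahrenheit reading; then the Celsius reading is 5/9·x - 17.7778.
(5/9·x - 17.7778) - x = -161  ⇒  (-4/9)·x = -143.222  ⇒  x = 322.2500°F.
In Celsius: (322.25 - 32) × 5/9 = 161.2500°C.
In kelvin: 161.2500 + 273.15 = 434.40 K.

434.40 K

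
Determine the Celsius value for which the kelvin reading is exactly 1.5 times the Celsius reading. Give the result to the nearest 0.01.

Let C be the Celsius reading. The kelvin reading is K = 1·C + 273.15.
Require K = 1.5·C: 1·C + 273.15 = 1.5·C.
(-0.5)·C = -273.15  ⇒  C = 546.30.

546.30°C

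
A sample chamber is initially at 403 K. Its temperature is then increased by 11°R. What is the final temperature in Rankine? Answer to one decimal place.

Initial temperature in Celsius: 403 - 273.15 = 129.8500°C.
The 11°R change is an interval, so only the factor 5/9 applies: +11 × 5/9 = +6.1111°C.
Final Celsius temperature: 129.8500 + 6.1111 = 135.9611°C.
In Rankine: 135.9611 × 1.8 + 491.67 = 736.4°R.

736.4°R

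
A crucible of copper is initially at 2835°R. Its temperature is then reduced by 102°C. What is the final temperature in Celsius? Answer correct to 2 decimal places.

1199.85°C

Initial temperature in Celsius: (2835 - 491.67) × 5/9 = 1301.8500°C.
Final Celsius temperature: 1301.8500 - 102.0000 = 1199.8500°C.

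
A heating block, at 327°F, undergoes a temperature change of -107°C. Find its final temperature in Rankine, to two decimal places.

Initial temperature in Celsius: (327 - 32) × 5/9 = 163.8889°C.
Final Celsius temperature: 163.8889 - 107.0000 = 56.8889°C.
In Rankine: 56.8889 × 1.8 + 491.67 = 594.07°R.

594.07°R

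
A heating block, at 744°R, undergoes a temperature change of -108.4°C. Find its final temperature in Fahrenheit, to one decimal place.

89.2°F

Initial temperature in Celsius: (744 - 491.67) × 5/9 = 140.1833°C.
Final Celsius temperature: 140.1833 - 108.4000 = 31.7833°C.
In Fahrenheit: 31.7833 × 1.8 + 32 = 89.2°F.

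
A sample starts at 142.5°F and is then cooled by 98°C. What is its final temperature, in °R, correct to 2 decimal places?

425.77°R

Initial temperature in Celsius: (142.5 - 32) × 5/9 = 61.3889°C.
Final Celsius temperature: 61.3889 - 98.0000 = -36.6111°C.
In Rankine: -36.6111 × 1.8 + 491.67 = 425.77°R.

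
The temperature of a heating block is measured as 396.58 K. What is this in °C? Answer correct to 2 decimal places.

123.43°C

In Celsius: 396.58 - 273.15 = 123.4300°C.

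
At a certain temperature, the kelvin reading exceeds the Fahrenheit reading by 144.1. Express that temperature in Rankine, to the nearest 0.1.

Let x be the Fahrenheit reading; then the kelvin reading is 5/9·x + 255.372.
(5/9·x + 255.372) - x = 144.1  ⇒  (-4/9)·x = -111.272  ⇒  x = 250.3625°F.
In Celsius: (250.3625 - 32) × 5/9 = 121.3125°C.
In Rankine: 121.3125 × 1.8 + 491.67 = 710.0°R.

710.0°R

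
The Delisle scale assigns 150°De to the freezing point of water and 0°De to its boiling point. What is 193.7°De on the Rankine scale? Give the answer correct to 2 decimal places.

439.23°R

Linear interpolation between the fixed points: C = (193.7 - 150) × 100 / (0 - 150) = -29.1333°C.
Then -29.1333 × 1.8 + 491.67 = 439.23°R.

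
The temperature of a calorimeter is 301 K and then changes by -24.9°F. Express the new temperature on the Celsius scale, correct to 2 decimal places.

14.02°C

Initial temperature in Celsius: 301 - 273.15 = 27.8500°C.
The 24.9°F change is an interval, so only the factor 5/9 applies: -24.9 × 5/9 = -13.8333°C.
Final Celsius temperature: 27.8500 - 13.8333 = 14.0167°C.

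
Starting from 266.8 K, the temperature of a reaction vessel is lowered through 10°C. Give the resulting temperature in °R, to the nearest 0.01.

Initial temperature in Celsius: 266.8 - 273.15 = -6.3500°C.
Final Celsius temperature: -6.3500 - 10.0000 = -16.3500°C.
In Rankine: -16.3500 × 1.8 + 491.67 = 462.24°R.

462.24°R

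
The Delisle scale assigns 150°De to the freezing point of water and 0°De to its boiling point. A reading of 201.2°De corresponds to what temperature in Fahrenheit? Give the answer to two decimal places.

Linear interpolation between the fixed points: C = (201.2 - 150) × 100 / (0 - 150) = -34.1333°C.
Then -34.1333 × 1.8 + 32 = -29.44°F.

-29.44°F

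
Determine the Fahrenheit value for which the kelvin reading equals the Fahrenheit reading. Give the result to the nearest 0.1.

Let F be the Fahrenheit reading. The kelvin reading is K = 5/9·F + 255.372.
Set K = F: 5/9·F + 255.372 = F.
(-4/9)·F = -255.372  ⇒  F = 574.6.

574.6°F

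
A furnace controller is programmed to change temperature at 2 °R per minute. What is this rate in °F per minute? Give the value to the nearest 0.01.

Since only a temperature interval is involved, the additive offset between the scales drops out.
A change of 1°R is a change of 1°F, so 2 × 1 = 2.00.

2.00 °F/minute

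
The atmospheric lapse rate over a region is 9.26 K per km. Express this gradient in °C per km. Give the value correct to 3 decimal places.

9.260 °C/km

The quantity depends on a temperature interval, so only the ratio of degree sizes applies; the offset between the scales is irrelevant.
A change of 1 K is a change of 1°C, so 9.26 × 1 = 9.260.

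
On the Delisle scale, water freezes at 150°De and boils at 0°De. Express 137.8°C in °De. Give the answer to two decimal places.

Linearly onto the Delisle scale: 150 + (137.8000 / 100) × (0 - 150) = -56.70°De.

-56.70°De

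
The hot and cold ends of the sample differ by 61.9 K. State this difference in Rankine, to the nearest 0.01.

An interval of 1 K corresponds to 1.8°R.
61.9 × 1.8 = 111.42.

111.42°R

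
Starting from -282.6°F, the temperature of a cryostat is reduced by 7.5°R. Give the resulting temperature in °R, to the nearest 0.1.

169.6°R

Initial temperature in Celsius: (-282.6 - 32) × 5/9 = -174.7778°C.
The 7.5°R change is an interval, so only the factor 5/9 applies: -7.5 × 5/9 = -4.1667°C.
Final Celsius temperature: -174.7778 - 4.1667 = -178.9444°C.
In Rankine: -178.9444 × 1.8 + 491.67 = 169.6°R.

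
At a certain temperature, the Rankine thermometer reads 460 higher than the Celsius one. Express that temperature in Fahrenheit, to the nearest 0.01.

-39.26°F

Let x be the Celsius reading; then the Rankine reading is 1.8·x + 491.67.
(1.8·x + 491.67) - x = 460  ⇒  (0.8)·x = -31.67  ⇒  x = -39.5875°C.
In Fahrenheit: -39.5875 × 1.8 + 32 = -39.26°F.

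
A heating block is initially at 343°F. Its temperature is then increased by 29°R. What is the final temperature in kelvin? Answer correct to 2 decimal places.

462.04 K

Initial temperature in Celsius: (343 - 32) × 5/9 = 172.7778°C.
The 29°R change is an interval, so only the factor 5/9 applies: +29 × 5/9 = +16.1111°C.
Final Celsius temperature: 172.7778 + 16.1111 = 188.8889°C.
In kelvin: 188.8889 + 273.15 = 462.04 K.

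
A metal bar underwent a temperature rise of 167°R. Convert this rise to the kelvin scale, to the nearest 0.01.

For a temperature interval the offset drops out; only the factor 5/9 applies.
167 × 5/9 = 92.78.

92.78 K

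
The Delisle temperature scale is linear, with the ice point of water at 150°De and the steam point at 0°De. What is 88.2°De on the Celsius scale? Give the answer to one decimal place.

Linear interpolation between the fixed points: C = (88.2 - 150) × 100 / (0 - 150) = 41.2000°C.

41.2°C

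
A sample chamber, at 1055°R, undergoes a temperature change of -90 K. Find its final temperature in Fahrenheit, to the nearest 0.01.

Initial temperature in Celsius: (1055 - 491.67) × 5/9 = 312.9611°C.
The 90 K change is an interval; Kelvin and Celsius degrees are the same size, so ΔC = -90°C.
Final Celsius temperature: 312.9611 - 90.0000 = 222.9611°C.
In Fahrenheit: 222.9611 × 1.8 + 32 = 433.33°F.

433.33°F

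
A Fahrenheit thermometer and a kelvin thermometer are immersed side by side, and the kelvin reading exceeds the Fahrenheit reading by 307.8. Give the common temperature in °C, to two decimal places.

Let x be the Fahrenheit reading; then the kelvin reading is 5/9·x + 255.372.
(5/9·x + 255.372) - x = 307.8  ⇒  (-4/9)·x = 52.4278  ⇒  x = -117.9625°F.
In Celsius: (-117.9625 - 32) × 5/9 = -83.31°C.

-83.31°C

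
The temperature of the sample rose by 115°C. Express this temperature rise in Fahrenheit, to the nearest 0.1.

For a temperature interval the offset drops out; only the factor 1.8 applies.
115 × 1.8 = 207.0.

207.0°F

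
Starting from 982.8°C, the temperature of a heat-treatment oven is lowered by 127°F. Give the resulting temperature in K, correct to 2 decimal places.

The 127°F change is an interval, so only the factor 5/9 applies: -127 × 5/9 = -70.5556°C.
Final Celsius temperature: 982.8000 - 70.5556 = 912.2444°C.
In kelvin: 912.2444 + 273.15 = 1185.39 K.

1185.39 K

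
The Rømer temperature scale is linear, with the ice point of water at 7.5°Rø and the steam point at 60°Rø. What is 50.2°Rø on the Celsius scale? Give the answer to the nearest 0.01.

Linear interpolation between the fixed points: C = (50.2 - 7.5) × 100 / (60 - 7.5) = 81.3333°C.

81.33°C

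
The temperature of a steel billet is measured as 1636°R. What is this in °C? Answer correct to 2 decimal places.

In Celsius: (1636 - 491.67) × 5/9 = 635.7389°C.

635.74°C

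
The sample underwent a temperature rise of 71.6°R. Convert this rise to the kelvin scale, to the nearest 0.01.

39.78 K

An interval of 1°R corresponds to 5/9 K.
71.6 × 5/9 = 39.78.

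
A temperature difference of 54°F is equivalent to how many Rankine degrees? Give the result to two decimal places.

54.00°R

Fahrenheit and Rankine degrees are the same size, so the interval is unchanged: 54.00.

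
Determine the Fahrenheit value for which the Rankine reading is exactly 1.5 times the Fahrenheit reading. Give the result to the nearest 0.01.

919.34°F

Let F be the Fahrenheit reading. The Rankine reading is R = 1·F + 459.67.
Require R = 1.5·F: 1·F + 459.67 = 1.5·F.
(-0.5)·F = -459.67  ⇒  F = 919.34.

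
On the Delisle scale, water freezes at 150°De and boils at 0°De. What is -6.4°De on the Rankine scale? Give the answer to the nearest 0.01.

679.35°R

Linear interpolation between the fixed points: C = (-6.4 - 150) × 100 / (0 - 150) = 104.2667°C.
Then 104.2667 × 1.8 + 491.67 = 679.35°R.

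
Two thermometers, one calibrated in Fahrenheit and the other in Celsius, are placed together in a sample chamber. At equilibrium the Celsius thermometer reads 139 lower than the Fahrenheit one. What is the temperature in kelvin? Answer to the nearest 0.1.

Let x be the Fahrenheit reading; then the Celsius reading is 5/9·x - 17.7778.
(5/9·x - 17.7778) - x = -139  ⇒  (-4/9)·x = -121.222  ⇒  x = 272.7500°F.
In Celsius: (272.75 - 32) × 5/9 = 133.7500°C.
In kelvin: 133.7500 + 273.15 = 406.9 K.

406.9 K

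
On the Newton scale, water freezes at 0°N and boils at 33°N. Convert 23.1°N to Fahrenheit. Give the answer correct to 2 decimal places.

158.00°F

Linear interpolation between the fixed points: C = (23.1 - 0) × 100 / (33 - 0) = 70.0000°C.
Then 70.0000 × 1.8 + 32 = 158.00°F.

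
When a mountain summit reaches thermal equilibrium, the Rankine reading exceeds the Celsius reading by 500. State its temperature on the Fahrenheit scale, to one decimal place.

Let x be the Celsius reading; then the Rankine reading is 1.8·x + 491.67.
(1.8·x + 491.67) - x = 500  ⇒  (0.8)·x = 8.33  ⇒  x = 10.4125°C.
In Fahrenheit: 10.4125 × 1.8 + 32 = 50.7°F.

50.7°F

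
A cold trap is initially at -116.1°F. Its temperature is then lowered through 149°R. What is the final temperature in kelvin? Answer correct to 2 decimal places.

108.09 K

Initial temperature in Celsius: (-116.1 - 32) × 5/9 = -82.2778°C.
The 149°R change is an interval, so only the factor 5/9 applies: -149 × 5/9 = -82.7778°C.
Final Celsius temperature: -82.2778 - 82.7778 = -165.0556°C.
In kelvin: -165.0556 + 273.15 = 108.09 K.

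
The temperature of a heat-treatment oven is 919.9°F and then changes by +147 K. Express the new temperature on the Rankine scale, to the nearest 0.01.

Initial temperature in Celsius: (919.9 - 32) × 5/9 = 493.2778°C.
The 147 K change is an interval; Kelvin and Celsius degrees are the same size, so ΔC = +147°C.
Final Celsius temperature: 493.2778 + 147.0000 = 640.2778°C.
In Rankine: 640.2778 × 1.8 + 491.67 = 1644.17°R.

1644.17°R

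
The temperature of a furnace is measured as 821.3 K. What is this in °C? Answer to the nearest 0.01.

548.15°C

In Celsius: 821.3 - 273.15 = 548.1500°C.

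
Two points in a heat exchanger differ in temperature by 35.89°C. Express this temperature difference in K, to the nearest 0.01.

35.89 K

Celsius and kelvin degrees are the same size, so the interval is unchanged: 35.89.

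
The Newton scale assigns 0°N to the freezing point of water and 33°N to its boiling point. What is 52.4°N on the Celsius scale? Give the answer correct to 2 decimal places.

Linear interpolation between the fixed points: C = (52.4 - 0) × 100 / (33 - 0) = 158.7879°C.

158.79°C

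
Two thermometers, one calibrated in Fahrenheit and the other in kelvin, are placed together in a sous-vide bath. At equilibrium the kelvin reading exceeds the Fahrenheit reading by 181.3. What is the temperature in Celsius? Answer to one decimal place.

74.8°C

Let x be the Fahrenheit reading; then the kelvin reading is 5/9·x + 255.372.
(5/9·x + 255.372) - x = 181.3  ⇒  (-4/9)·x = -74.0722  ⇒  x = 166.6625°F.
In Celsius: (166.6625 - 32) × 5/9 = 74.8°C.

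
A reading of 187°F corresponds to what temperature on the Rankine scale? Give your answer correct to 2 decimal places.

In Celsius: (187 - 32) × 5/9 = 86.1111°C.
In Rankine: 86.1111 × 1.8 + 491.67 = 646.67°R.

646.67°R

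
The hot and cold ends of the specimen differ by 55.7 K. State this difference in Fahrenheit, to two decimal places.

For a temperature interval the offset drops out; only the factor 1.8 applies.
55.7 × 1.8 = 100.26.

100.26°F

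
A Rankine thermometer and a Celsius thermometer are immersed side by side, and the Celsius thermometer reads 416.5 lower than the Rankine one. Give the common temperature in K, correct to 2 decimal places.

Let x be the Rankine reading; then the Celsius reading is 5/9·x - 273.15.
(5/9·x - 273.15) - x = -416.5  ⇒  (-4/9)·x = -143.35  ⇒  x = 322.5375°R.
In Celsius: (322.5375 - 491.67) × 5/9 = -93.9625°C.
In kelvin: -93.9625 + 273.15 = 179.19 K.

179.19 K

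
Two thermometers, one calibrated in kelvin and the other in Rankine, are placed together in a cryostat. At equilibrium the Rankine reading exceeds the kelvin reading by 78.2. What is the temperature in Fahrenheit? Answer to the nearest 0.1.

Let x be the kelvin reading; then the Rankine reading is 1.8·x.
(1.8·x) - x = 78.2  ⇒  (0.8)·x = 78.2  ⇒  x = 97.7500 K.
In Celsius: 97.75 - 273.15 = -175.4000°C.
In Fahrenheit: -175.4000 × 1.8 + 32 = -283.7°F.

-283.7°F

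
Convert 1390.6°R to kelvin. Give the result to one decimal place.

In Celsius: (1390.6 - 491.67) × 5/9 = 499.4056°C.
In kelvin: 499.4056 + 273.15 = 772.6 K.

772.6 K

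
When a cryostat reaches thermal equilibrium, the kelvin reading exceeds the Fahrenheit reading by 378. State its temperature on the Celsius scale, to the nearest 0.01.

-171.06°C

Let x be the kelvin reading; then the Fahrenheit reading is 1.8·x - 459.67.
(1.8·x - 459.67) - x = -378  ⇒  (0.8)·x = 81.67  ⇒  x = 102.0875 K.
In Celsius: 102.0875 - 273.15 = -171.06°C.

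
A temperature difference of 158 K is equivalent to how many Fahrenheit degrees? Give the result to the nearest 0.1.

An interval of 1 K corresponds to 1.8°F.
158 × 1.8 = 284.4.

284.4°F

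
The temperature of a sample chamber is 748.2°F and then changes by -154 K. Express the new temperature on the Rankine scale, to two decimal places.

930.67°R

Initial temperature in Celsius: (748.2 - 32) × 5/9 = 397.8889°C.
The 154 K change is an interval; Kelvin and Celsius degrees are the same size, so ΔC = -154°C.
Final Celsius temperature: 397.8889 - 154.0000 = 243.8889°C.
In Rankine: 243.8889 × 1.8 + 491.67 = 930.67°R.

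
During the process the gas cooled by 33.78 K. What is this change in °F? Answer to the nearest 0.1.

60.8°F

Only the scale ratio 1.8 matters for a change in temperature.
33.78 × 1.8 = 60.8.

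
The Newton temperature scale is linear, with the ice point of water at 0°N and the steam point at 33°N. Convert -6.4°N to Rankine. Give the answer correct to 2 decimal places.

456.76°R

Linear interpolation between the fixed points: C = (-6.4 - 0) × 100 / (33 - 0) = -19.3939°C.
Then -19.3939 × 1.8 + 491.67 = 456.76°R.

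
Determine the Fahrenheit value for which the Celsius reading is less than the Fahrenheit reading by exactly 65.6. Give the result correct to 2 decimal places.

107.60°F

Let F be the Fahrenheit reading. The Celsius reading is C = 5/9·F - 17.7778.
Require C - F = -65.6: (-4/9)·F - 17.7778 = -65.6.
F = (-65.6 + 17.7778) / (-4/9) = 107.60.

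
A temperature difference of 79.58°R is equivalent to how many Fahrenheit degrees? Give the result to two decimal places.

Rankine and Fahrenheit degrees are the same size, so the interval is unchanged: 79.58.

79.58°F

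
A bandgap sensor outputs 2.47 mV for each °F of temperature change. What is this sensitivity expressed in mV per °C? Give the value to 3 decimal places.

4.446 mV per °C

The quantity depends on a temperature interval, so only the ratio of degree sizes applies; the offset between the scales is irrelevant.
A change of 1°C is a change of 1.8°F, so per °C the value is 2.47 × 1.8 = 4.446.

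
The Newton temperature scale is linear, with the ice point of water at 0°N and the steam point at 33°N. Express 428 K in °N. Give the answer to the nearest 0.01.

First in Celsius: 428 - 273.15 = 154.8500°C.
Linearly onto the Newton scale: 0 + (154.8500 / 100) × (33 - 0) = 51.10°N.

51.10°N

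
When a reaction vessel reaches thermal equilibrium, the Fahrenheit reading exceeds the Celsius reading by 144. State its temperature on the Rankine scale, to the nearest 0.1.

Let x be the Celsius reading; then the Fahrenheit reading is 1.8·x + 32.
(1.8·x + 32) - x = 144  ⇒  (0.8)·x = 112  ⇒  x = 140.0000°C.
In Rankine: 140.0000 × 1.8 + 491.67 = 743.7°R.

743.7°R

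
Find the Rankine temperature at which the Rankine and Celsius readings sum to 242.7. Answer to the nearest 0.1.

Let R be the Rankine reading. The Celsius reading is C = 5/9·R - 273.15.
Require R + C = 242.7: (14/9)·R - 273.15 = 242.7.
R = (242.7 + 273.15) / (14/9) = 331.6.

331.6°R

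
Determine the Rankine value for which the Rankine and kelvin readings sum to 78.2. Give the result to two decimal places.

50.27°R

Let R be the Rankine reading. The kelvin reading is K = 5/9·R.
Require R + K = 78.2: (14/9)·R = 78.2.
R = (78.2) / (14/9) = 50.27.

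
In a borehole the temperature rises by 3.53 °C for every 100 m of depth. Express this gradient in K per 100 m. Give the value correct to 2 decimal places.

3.53 K/100 m

Since only a temperature interval is involved, the additive offset between the scales drops out.
A change of 1°C is a change of 1 K, so 3.53 × 1 = 3.53.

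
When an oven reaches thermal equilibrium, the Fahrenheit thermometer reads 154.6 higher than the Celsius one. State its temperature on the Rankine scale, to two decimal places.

Let x be the Celsius reading; then the Fahrenheit reading is 1.8·x + 32.
(1.8·x + 32) - x = 154.6  ⇒  (0.8)·x = 122.6  ⇒  x = 153.2500°C.
In Rankine: 153.2500 × 1.8 + 491.67 = 767.52°R.

767.52°R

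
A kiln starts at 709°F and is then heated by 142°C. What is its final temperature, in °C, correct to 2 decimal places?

518.11°C

Initial temperature in Celsius: (709 - 32) × 5/9 = 376.1111°C.
Final Celsius temperature: 376.1111 + 142.0000 = 518.1111°C.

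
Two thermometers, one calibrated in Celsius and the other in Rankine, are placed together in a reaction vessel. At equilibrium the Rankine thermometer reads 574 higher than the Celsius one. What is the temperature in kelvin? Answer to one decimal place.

Let x be the Celsius reading; then the Rankine reading is 1.8·x + 491.67.
(1.8·x + 491.67) - x = 574  ⇒  (0.8)·x = 82.33  ⇒  x = 102.9125°C.
In kelvin: 102.9125 + 273.15 = 376.1 K.

376.1 K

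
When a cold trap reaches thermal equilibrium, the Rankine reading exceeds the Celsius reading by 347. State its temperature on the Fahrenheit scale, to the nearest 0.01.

-293.51°F

Let x be the Rankine reading; then the Celsius reading is 5/9·x - 273.15.
(5/9·x - 273.15) - x = -347  ⇒  (-4/9)·x = -73.85  ⇒  x = 166.1625°R.
In Celsius: (166.1625 - 491.67) × 5/9 = -180.8375°C.
In Fahrenheit: -180.8375 × 1.8 + 32 = -293.51°F.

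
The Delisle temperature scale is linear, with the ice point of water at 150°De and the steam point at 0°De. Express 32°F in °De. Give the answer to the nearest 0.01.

150.00°De

First in Celsius: (32 - 32) × 5/9 = 0.0000°C.
Linearly onto the Delisle scale: 150 + (0.0000 / 100) × (0 - 150) = 150.00°De.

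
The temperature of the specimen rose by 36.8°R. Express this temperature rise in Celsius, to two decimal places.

For a temperature interval the offset drops out; only the factor 5/9 applies.
36.8 × 5/9 = 20.44.

20.44°C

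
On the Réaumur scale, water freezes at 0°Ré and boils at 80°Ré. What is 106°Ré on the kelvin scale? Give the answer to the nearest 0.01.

405.65 K

Linear interpolation between the fixed points: C = (106 - 0) × 100 / (80 - 0) = 132.5000°C.
Then 132.5000 + 273.15 = 405.65 K.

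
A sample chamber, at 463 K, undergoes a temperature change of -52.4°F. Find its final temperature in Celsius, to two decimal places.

Initial temperature in Celsius: 463 - 273.15 = 189.8500°C.
The 52.4°F change is an interval, so only the factor 5/9 applies: -52.4 × 5/9 = -29.1111°C.
Final Celsius temperature: 189.8500 - 29.1111 = 160.7389°C.

160.74°C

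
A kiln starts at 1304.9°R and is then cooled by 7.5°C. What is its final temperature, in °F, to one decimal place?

Initial temperature in Celsius: (1304.9 - 491.67) × 5/9 = 451.7944°C.
Final Celsius temperature: 451.7944 - 7.5000 = 444.2944°C.
In Fahrenheit: 444.2944 × 1.8 + 32 = 831.7°F.

831.7°F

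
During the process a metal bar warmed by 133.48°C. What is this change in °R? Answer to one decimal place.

For a temperature interval the offset drops out; only the factor 1.8 applies.
133.48 × 1.8 = 240.3.

240.3°R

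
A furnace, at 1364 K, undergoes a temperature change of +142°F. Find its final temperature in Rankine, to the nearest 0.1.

2597.2°R

Initial temperature in Celsius: 1364 - 273.15 = 1090.8500°C.
The 142°F change is an interval, so only the factor 5/9 applies: +142 × 5/9 = +78.8889°C.
Final Celsius temperature: 1090.8500 + 78.8889 = 1169.7389°C.
In Rankine: 1169.7389 × 1.8 + 491.67 = 2597.2°R.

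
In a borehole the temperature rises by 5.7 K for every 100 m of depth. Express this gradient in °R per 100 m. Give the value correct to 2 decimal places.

Since only a temperature interval is involved, the additive offset between the scales drops out.
A change of 1 K is a change of 1.8°R, so 5.7 × 1.8 = 10.26.

10.26 °R/100 m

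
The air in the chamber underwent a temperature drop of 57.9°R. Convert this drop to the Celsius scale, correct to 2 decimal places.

For a temperature interval the offset drops out; only the factor 5/9 applies.
57.9 × 5/9 = 32.17.

32.17°C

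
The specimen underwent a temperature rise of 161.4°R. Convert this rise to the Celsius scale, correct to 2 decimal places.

89.67°C

Only the scale ratio 5/9 matters for a change in temperature.
161.4 × 5/9 = 89.67.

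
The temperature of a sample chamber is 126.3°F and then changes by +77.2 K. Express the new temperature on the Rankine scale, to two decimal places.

724.93°R

Initial temperature in Celsius: (126.3 - 32) × 5/9 = 52.3889°C.
The 77.2 K change is an interval; Kelvin and Celsius degrees are the same size, so ΔC = +77.2°C.
Final Celsius temperature: 52.3889 + 77.2000 = 129.5889°C.
In Rankine: 129.5889 × 1.8 + 491.67 = 724.93°R.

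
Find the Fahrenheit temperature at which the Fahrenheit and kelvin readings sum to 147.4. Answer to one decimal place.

Let F be the Fahrenheit reading. The kelvin reading is K = 5/9·F + 255.372.
Require F + K = 147.4: (14/9)·F + 255.372 = 147.4.
F = (147.4 - 255.372) / (14/9) = -69.4.

-69.4°F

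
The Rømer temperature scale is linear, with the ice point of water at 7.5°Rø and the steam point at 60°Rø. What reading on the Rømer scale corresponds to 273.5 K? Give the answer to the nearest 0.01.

First in Celsius: 273.5 - 273.15 = 0.3500°C.
Linearly onto the Rømer scale: 7.5 + (0.3500 / 100) × (60 - 7.5) = 7.68°Rø.

7.68°Rø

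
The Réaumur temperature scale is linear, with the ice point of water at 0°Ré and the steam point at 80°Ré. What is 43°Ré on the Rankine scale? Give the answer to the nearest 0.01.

Linear interpolation between the fixed points: C = (43 - 0) × 100 / (80 - 0) = 53.7500°C.
Then 53.7500 × 1.8 + 491.67 = 588.42°R.

588.42°R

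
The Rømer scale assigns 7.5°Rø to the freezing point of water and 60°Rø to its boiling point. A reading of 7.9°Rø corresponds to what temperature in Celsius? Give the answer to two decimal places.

Linear interpolation between the fixed points: C = (7.9 - 7.5) × 100 / (60 - 7.5) = 0.7619°C.

0.76°C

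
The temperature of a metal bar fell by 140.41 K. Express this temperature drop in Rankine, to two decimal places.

252.74°R

An interval of 1 K corresponds to 1.8°R.
140.41 × 1.8 = 252.74.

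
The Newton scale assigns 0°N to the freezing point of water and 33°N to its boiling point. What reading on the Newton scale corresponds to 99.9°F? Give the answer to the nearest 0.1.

First in Celsius: (99.9 - 32) × 5/9 = 37.7222°C.
Linearly onto the Newton scale: 0 + (37.7222 / 100) × (33 - 0) = 12.4°N.

12.4°N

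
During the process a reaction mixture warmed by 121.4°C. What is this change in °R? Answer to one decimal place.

Only the scale ratio 1.8 matters for a change in temperature.
121.4 × 1.8 = 218.5.

218.5°R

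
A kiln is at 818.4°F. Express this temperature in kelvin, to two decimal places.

710.04 K

In Celsius: (818.4 - 32) × 5/9 = 436.8889°C.
In kelvin: 436.8889 + 273.15 = 710.04 K.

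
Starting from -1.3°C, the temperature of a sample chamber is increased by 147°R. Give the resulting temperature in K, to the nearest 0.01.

353.52 K

The 147°R change is an interval, so only the factor 5/9 applies: +147 × 5/9 = +81.6667°C.
Final Celsius temperature: -1.3000 + 81.6667 = 80.3667°C.
In kelvin: 80.3667 + 273.15 = 353.52 K.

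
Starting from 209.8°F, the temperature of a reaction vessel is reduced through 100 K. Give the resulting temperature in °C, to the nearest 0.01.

Initial temperature in Celsius: (209.8 - 32) × 5/9 = 98.7778°C.
The 100 K change is an interval; Kelvin and Celsius degrees are the same size, so ΔC = -100°C.
Final Celsius temperature: 98.7778 - 100.0000 = -1.2222°C.

-1.22°C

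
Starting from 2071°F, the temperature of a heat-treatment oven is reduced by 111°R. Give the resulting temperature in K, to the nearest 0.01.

Initial temperature in Celsius: (2071 - 32) × 5/9 = 1132.7778°C.
The 111°R change is an interval, so only the factor 5/9 applies: -111 × 5/9 = -61.6667°C.
Final Celsius temperature: 1132.7778 - 61.6667 = 1071.1111°C.
In kelvin: 1071.1111 + 273.15 = 1344.26 K.

1344.26 K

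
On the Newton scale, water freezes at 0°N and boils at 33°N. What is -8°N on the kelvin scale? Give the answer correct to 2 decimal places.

Linear interpolation between the fixed points: C = (-8 - 0) × 100 / (33 - 0) = -24.2424°C.
Then -24.2424 + 273.15 = 248.91 K.

248.91 K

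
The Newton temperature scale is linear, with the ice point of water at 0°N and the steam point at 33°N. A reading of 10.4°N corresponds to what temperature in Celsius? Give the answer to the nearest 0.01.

31.52°C

Linear interpolation between the fixed points: C = (10.4 - 0) × 100 / (33 - 0) = 31.5152°C.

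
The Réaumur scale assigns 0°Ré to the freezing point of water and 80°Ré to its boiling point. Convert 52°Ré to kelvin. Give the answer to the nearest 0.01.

Linear interpolation between the fixed points: C = (52 - 0) × 100 / (80 - 0) = 65.0000°C.
Then 65.0000 + 273.15 = 338.15 K.

338.15 K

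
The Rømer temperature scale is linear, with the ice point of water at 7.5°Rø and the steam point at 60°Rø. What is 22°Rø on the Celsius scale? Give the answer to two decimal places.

Linear interpolation between the fixed points: C = (22 - 7.5) × 100 / (60 - 7.5) = 27.6190°C.

27.62°C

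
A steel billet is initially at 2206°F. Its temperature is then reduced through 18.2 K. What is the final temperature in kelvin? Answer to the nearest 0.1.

1462.7 K

Initial temperature in Celsius: (2206 - 32) × 5/9 = 1207.7778°C.
The 18.2 K change is an interval; Kelvin and Celsius degrees are the same size, so ΔC = -18.2°C.
Final Celsius temperature: 1207.7778 - 18.2000 = 1189.5778°C.
In kelvin: 1189.5778 + 273.15 = 1462.7 K.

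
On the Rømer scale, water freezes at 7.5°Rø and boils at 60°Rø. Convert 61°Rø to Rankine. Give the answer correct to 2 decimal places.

675.10°R

Linear interpolation between the fixed points: C = (61 - 7.5) × 100 / (60 - 7.5) = 101.9048°C.
Then 101.9048 × 1.8 + 491.67 = 675.10°R.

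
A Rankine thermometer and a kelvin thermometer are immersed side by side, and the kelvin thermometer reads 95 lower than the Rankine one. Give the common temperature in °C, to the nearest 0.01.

Let x be the Rankine reading; then the kelvin reading is 5/9·x.
(5/9·x) - x = -95  ⇒  (-4/9)·x = -95  ⇒  x = 213.7500°R.
In Celsius: (213.75 - 491.67) × 5/9 = -154.40°C.

-154.40°C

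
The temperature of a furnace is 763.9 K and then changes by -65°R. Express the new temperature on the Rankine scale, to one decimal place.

1310.0°R

Initial temperature in Celsius: 763.9 - 273.15 = 490.7500°C.
The 65°R change is an interval, so only the factor 5/9 applies: -65 × 5/9 = -36.1111°C.
Final Celsius temperature: 490.7500 - 36.1111 = 454.6389°C.
In Rankine: 454.6389 × 1.8 + 491.67 = 1310.0°R.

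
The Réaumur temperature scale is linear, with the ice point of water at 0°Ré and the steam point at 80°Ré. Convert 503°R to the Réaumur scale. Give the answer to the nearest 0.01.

5.04°Ré

First in Celsius: (503 - 491.67) × 5/9 = 6.2944°C.
Linearly onto the Réaumur scale: 0 + (6.2944 / 100) × (80 - 0) = 5.04°Ré.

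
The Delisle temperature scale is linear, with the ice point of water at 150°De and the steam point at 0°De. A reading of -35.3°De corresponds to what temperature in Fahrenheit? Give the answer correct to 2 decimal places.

Linear interpolation between the fixed points: C = (-35.3 - 150) × 100 / (0 - 150) = 123.5333°C.
Then 123.5333 × 1.8 + 32 = 254.36°F.

254.36°F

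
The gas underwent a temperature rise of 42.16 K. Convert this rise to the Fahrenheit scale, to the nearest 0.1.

75.9°F

Only the scale ratio 1.8 matters for a change in temperature.
42.16 × 1.8 = 75.9.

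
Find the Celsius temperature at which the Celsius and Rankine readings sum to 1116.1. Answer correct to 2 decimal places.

Let C be the Celsius reading. The Rankine reading is R = 1.8·C + 491.67.
Require C + R = 1116.1: (2.8)·C + 491.67 = 1116.1.
C = (1116.1 - 491.67) / (2.8) = 223.01.

223.01°C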